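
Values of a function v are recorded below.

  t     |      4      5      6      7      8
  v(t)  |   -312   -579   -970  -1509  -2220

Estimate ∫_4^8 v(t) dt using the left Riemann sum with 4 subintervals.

Δt = 1.
Sum = 1·[(-312) + (-579) + (-970) + (-1509)] = -3370.

-3370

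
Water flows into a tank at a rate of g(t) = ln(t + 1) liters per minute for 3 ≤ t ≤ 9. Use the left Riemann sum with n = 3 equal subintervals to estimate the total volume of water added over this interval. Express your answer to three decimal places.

Δt = (9 − 3)/3 = 2.
Left endpoints: 3, 5, 7.
g(3) ≈ 1.386, g(5) ≈ 1.792, g(7) ≈ 2.079.
Sum = Δt · [g(3) + g(5) + g(7)].
Sum ≈ 10.515.

10.515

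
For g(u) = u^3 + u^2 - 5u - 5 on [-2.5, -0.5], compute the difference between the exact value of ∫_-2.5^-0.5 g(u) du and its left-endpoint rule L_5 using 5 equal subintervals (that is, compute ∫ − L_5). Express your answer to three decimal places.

Exact integral: ∫_-2.5^-0.5 g(u) du ≈ 0.41667.
L_5 = 0.33.
Error ≈ 0.41667 − 0.33 ≈ 0.087.

0.087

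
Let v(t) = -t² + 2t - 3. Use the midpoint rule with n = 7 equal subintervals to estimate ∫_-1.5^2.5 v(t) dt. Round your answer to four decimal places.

-14.2245

Δt = (2.5 − (-1.5))/7 = 4/7.
Midpoints: -17/14, -9/14, -1/14, 0.5, 15/14, 23/14, 31/14.
v(-17/14) = -1353/196, v(-9/14) = -921/196, v(-1/14) = -617/196, v(0.5) = -2.25, v(15/14) = -393/196, v(23/14) = -473/196, v(31/14) = -681/196.
Sum = Δt · [v(-17/14) + v(-9/14) + v(-1/14) + ...].
Sum ≈ -14.2245.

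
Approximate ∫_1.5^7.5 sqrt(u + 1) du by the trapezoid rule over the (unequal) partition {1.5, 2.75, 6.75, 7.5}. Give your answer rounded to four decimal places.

13.7765

Subinterval widths: 1.25, 4, 0.75.
f(1.5) ≈ 1.5811, f(2.75) ≈ 1.9365, f(6.75) ≈ 2.7839, f(7.5) ≈ 2.9155.
On each subinterval the trapezoid contributes (Δu_i/2)·[f(u_{i-1}) + f(u_i)].
Sum ≈ 13.7765.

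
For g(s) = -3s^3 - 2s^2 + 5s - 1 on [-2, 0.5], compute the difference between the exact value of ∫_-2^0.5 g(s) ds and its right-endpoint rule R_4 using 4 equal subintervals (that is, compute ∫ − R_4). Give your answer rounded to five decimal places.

Exact integral: ∫_-2^0.5 g(s) ds ≈ -5.3385417.
R_4 ≈ -5.9326172.
Error ≈ -5.3385417 − (-5.9326172) ≈ 0.59408.

0.59408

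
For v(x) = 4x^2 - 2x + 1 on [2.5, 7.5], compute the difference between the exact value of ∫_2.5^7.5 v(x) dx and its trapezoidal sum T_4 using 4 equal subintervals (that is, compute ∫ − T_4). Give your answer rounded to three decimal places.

Exact integral: ∫_2.5^7.5 v(x) dx ≈ 496.66667.
T_4 = 501.875.
Error ≈ 496.66667 − 501.875 ≈ -5.208.

-5.208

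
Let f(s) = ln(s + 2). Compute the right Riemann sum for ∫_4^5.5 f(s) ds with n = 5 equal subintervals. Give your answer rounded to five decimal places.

2.89444

Δs = (5.5 − 4)/5 = 0.3.
Right endpoints: 4.3, 4.6, 4.9, 5.2, 5.5.
f(4.3) ≈ 1.84055, f(4.6) ≈ 1.88707, f(4.9) ≈ 1.93152, f(5.2) ≈ 1.97408, f(5.5) ≈ 2.01490.
Sum = Δs · [f(4.3) + f(4.6) + f(4.9) + f(5.2) + f(5.5)].
Sum ≈ 2.89444.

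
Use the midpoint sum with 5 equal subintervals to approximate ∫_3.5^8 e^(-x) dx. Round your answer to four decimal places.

0.0289

Δx = (8 − 3.5)/5 = 0.9.
Midpoints: 3.95, 4.85, 5.75, 6.65, 7.55.
f(3.95) ≈ 0.0193, f(4.85) ≈ 0.0078, f(5.75) ≈ 0.0032, f(6.65) ≈ 0.0013, f(7.55) ≈ 0.0005.
Sum = Δx · [f(3.95) + f(4.85) + f(5.75) + f(6.65) + f(7.55)].
Sum ≈ 0.0289.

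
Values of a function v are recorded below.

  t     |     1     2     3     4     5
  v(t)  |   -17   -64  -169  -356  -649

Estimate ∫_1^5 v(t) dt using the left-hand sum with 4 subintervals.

-606

Δt = 1.
Sum = 1·[(-17) + (-64) + (-169) + (-356)] = -606.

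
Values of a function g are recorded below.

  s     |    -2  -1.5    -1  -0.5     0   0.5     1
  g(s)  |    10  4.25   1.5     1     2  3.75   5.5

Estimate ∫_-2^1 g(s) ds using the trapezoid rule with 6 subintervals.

10.125

Δs = 0.5.
T_6 = (0.5/2)·[10 + 2·4.25 + 2·1.5 + 2·1 + 2·2 + 2·3.75 + 5.5] = 10.125.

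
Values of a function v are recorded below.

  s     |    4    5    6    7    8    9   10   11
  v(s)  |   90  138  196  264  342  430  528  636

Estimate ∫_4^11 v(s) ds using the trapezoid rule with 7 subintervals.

Δs = 1.
T_7 = (1/2)·[90 + 2·138 + 2·196 + 2·264 + 2·342 + 2·430 + 2·528 + 636] = 2261.

2261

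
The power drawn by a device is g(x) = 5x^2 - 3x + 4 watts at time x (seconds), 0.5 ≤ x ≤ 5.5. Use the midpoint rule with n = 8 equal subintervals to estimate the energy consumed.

251.26953125

Δx = (5.5 − 0.5)/8 = 0.625.
Midpoints: 0.8125, 1.4375, 2.0625, 2.6875, 3.3125, 3.9375, 4.5625, 5.1875.
g(0.8125) = 4.86328125, g(1.4375) = 10.01953125, g(2.0625) = 19.08203125, g(2.6875) = 32.05078125, g(3.3125) = 48.92578125, g(3.9375) = 69.70703125, g(4.5625) = 94.39453125, g(5.1875) = 122.98828125.
Sum = Δx · [g(0.8125) + g(1.4375) + g(2.0625) + ...].
Sum = 251.26953125.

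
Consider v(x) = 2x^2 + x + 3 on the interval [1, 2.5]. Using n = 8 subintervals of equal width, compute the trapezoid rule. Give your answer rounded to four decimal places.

Δx = (2.5 − 1)/8 = 0.1875.
v(1) = 6, v(1.1875) = 7.0078125, v(1.375) = 8.15625, v(1.5625) = 9.4453125, v(1.75) = 10.875, v(1.9375) = 12.4453125, v(2.125) = 14.15625, v(2.3125) = 16.0078125, v(2.5) = 18.
T_8 = (Δx/2)·[v(x_0) + 2v(x_1) + ... + 2v(x_{7}) + v(x_8)].
Sum ≈ 16.8926.

16.8926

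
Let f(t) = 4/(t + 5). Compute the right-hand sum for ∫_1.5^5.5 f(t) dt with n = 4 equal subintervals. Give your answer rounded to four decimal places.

Δt = (5.5 − 1.5)/4 = 1.
Right endpoints: 2.5, 3.5, 4.5, 5.5.
f(2.5) = 8/15, f(3.5) = 8/17, f(4.5) = 8/19, f(5.5) = 8/21.
Sum = Δt · [f(2.5) + f(3.5) + f(4.5) + f(5.5)].
Sum ≈ 1.8059.

1.8059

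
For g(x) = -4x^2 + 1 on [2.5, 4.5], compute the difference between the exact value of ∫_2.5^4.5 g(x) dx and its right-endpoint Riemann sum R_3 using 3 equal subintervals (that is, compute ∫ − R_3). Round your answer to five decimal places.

Exact integral: ∫_2.5^4.5 g(x) dx ≈ -98.6666667.
R_3 ≈ -117.9259259.
Error ≈ -98.6666667 − (-117.9259259) ≈ 19.25926.

19.25926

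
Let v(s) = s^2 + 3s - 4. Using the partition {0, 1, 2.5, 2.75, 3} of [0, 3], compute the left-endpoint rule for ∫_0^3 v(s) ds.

Subinterval widths: 1, 1.5, 0.25, 0.25.
Left endpoints: 0, 1, 2.5, 2.75.
v(0) = -4, v(1) = 0, v(2.5) = 9.75, v(2.75) = 11.8125.
Sum = Σ Δs_i · v(s_i).
Sum = 1.390625.

1.390625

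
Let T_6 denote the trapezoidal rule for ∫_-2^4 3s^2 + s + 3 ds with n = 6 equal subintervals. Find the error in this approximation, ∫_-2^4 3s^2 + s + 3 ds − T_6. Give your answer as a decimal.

-3

Exact integral: ∫_-2^4 f(s) ds = 96.
T_6 = 99.
Error = 96 − 99 = -3.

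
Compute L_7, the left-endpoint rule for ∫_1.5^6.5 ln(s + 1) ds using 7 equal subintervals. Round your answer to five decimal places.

7.41739

Δs = (6.5 − 1.5)/7 = 5/7.
Left endpoints: 1.5, 31/14, 41/14, 51/14, 61/14, 71/14, 81/14.
f(1.5) ≈ 0.91629, f(31/14) ≈ 1.16761, f(41/14) ≈ 1.36828, f(51/14) ≈ 1.53533, f(61/14) ≈ 1.67843, f(71/14) ≈ 1.80359, f(81/14) ≈ 1.91482.
Sum = Δs · [f(1.5) + f(31/14) + f(41/14) + ...].
Sum ≈ 7.41739.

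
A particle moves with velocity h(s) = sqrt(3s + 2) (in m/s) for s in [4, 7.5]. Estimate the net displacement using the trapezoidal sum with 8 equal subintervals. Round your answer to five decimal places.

Δs = (7.5 − 4)/8 = 0.4375.
h(4) ≈ 3.74166, h(4.4375) ≈ 3.91312, h(4.875) ≈ 4.07738, h(5.3125) ≈ 4.23527, h(5.75) ≈ 4.38748, h(6.1875) ≈ 4.53459, h(6.625) ≈ 4.67707, h(7.0625) ≈ 4.81534, h(7.5) ≈ 4.94975.
T_8 = (Δs/2)·[h(s_0) + 2h(s_1) + ... + 2h(s_{7}) + h(s_8)].
Sum ≈ 15.30635.

15.30635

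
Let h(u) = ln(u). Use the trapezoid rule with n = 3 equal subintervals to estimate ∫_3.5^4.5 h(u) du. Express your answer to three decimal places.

1.383

Δu = (4.5 − 3.5)/3 = 1/3.
h(3.5) ≈ 1.253, h(23/6) ≈ 1.344, h(25/6) ≈ 1.427, h(4.5) ≈ 1.504.
T_3 = (Δu/2)·[h(u_0) + 2h(u_1) + 2h(u_2) + h(u_3)].
Sum ≈ 1.383.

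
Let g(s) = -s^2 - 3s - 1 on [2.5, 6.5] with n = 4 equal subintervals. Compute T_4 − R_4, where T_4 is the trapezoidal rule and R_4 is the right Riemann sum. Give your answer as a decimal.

24

T_4 = -145.
R_4 = -169.
T_4 − R_4 = 24.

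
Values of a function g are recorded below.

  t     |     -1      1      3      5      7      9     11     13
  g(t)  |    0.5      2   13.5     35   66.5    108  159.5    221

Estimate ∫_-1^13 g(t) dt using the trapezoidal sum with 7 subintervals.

Δt = 2.
T_7 = (2/2)·[0.5 + 2·2 + 2·13.5 + 2·35 + 2·66.5 + 2·108 + 2·159.5 + 221] = 990.5.

990.5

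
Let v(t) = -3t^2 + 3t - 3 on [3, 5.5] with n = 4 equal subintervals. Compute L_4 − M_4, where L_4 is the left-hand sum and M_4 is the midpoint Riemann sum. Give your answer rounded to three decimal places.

L_4 = -97.91015625.
M_4 ≈ -114.75586.
L_4 − M_4 ≈ 16.846.

16.846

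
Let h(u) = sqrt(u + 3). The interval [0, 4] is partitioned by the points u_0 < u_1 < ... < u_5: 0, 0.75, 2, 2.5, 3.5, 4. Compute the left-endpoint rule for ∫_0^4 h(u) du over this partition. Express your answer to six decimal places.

8.457649

Subinterval widths: 0.75, 1.25, 0.5, 1, 0.5.
Left endpoints: 0, 0.75, 2, 2.5, 3.5.
h(0) ≈ 1.732051, h(0.75) ≈ 1.936492, h(2) ≈ 2.236068, h(2.5) ≈ 2.345208, h(3.5) ≈ 2.549510.
Sum = Σ Δu_i · h(u_i).
Sum ≈ 8.457649.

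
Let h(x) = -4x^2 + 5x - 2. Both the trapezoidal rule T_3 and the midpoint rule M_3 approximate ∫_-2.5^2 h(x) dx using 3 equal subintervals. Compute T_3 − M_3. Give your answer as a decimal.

-10.125

T_3 = -52.875.
M_3 = -42.75.
T_3 − M_3 = -10.125.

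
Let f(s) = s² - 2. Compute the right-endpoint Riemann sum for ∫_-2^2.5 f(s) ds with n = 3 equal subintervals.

Δs = (2.5 − (-2))/3 = 1.5.
Right endpoints: -0.5, 1, 2.5.
f(-0.5) = -1.75, f(1) = -1, f(2.5) = 4.25.
Sum = Δs · [f(-0.5) + f(1) + f(2.5)].
Sum = 2.25.

2.25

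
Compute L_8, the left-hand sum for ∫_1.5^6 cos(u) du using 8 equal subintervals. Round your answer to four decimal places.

Δu = (6 − 1.5)/8 = 0.5625.
Left endpoints: 1.5, 2.0625, 2.625, 3.1875, 3.75, 4.3125, 4.875, 5.4375.
f(1.5) ≈ 0.0707, f(2.0625) ≈ -0.4721, f(2.625) ≈ -0.8695, f(3.1875) ≈ -0.9989, f(3.75) ≈ -0.8206, f(4.3125) ≈ -0.3893, f(4.875) ≈ 0.1619, f(5.4375) ≈ 0.6632.
Sum = Δu · [f(1.5) + f(2.0625) + f(2.625) + ...].
Sum ≈ -1.4932.

-1.4932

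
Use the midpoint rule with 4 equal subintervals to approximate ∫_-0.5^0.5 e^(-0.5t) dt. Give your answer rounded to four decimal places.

1.0098

Δt = (0.5 − (-0.5))/4 = 0.25.
Midpoints: -0.375, -0.125, 0.125, 0.375.
f(-0.375) ≈ 1.2062, f(-0.125) ≈ 1.0645, f(0.125) ≈ 0.9394, f(0.375) ≈ 0.8290.
Sum = Δt · [f(-0.375) + f(-0.125) + f(0.125) + f(0.375)].
Sum ≈ 1.0098.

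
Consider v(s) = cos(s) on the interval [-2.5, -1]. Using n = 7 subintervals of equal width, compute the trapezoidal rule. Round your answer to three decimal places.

Δs = (-1 − (-2.5))/7 = 3/14.
v(-2.5) ≈ -0.801, v(-16/7) ≈ -0.656, v(-29/14) ≈ -0.480, v(-13/7) ≈ -0.282, v(-23/14) ≈ -0.072, v(-10/7) ≈ 0.142, v(-17/14) ≈ 0.349, v(-1) ≈ 0.540.
T_7 = (Δs/2)·[v(s_0) + 2v(s_1) + ... + 2v(s_{6}) + v(s_7)].
Sum ≈ -0.242.

-0.242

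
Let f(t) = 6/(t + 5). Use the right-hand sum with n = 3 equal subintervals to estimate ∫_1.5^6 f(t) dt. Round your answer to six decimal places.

Δt = (6 − 1.5)/3 = 1.5.
Right endpoints: 3, 4.5, 6.
f(3) = 0.75, f(4.5) = 12/19, f(6) = 6/11.
Sum = Δt · [f(3) + f(4.5) + f(6)].
Sum ≈ 2.890550.

2.890550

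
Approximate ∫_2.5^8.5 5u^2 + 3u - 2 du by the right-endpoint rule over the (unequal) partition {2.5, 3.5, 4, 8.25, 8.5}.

Subinterval widths: 1, 0.5, 4.25, 0.25.
Right endpoints: 3.5, 4, 8.25, 8.5.
f(3.5) = 69.75, f(4) = 90, f(8.25) = 363.0625, f(8.5) = 384.75.
Sum = Σ Δu_i · f(u_i).
Sum = 1753.953125.

1753.953125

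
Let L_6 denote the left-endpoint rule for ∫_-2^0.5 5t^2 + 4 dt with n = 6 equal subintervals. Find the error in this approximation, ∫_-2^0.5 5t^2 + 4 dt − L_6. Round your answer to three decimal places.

Exact integral: ∫_-2^0.5 f(t) dt ≈ 23.54167.
L_6 ≈ 27.80961.
Error ≈ 23.54167 − 27.80961 ≈ -4.268.

-4.268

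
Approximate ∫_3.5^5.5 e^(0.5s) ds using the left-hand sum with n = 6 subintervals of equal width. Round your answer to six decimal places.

18.173810

Δs = (5.5 − 3.5)/6 = 1/3.
Left endpoints: 3.5, 23/6, 25/6, 4.5, 29/6, 31/6.
f(3.5) ≈ 5.754603, f(23/6) ≈ 6.798260, f(25/6) ≈ 8.031195, f(4.5) ≈ 9.487736, f(29/6) ≈ 11.208436, f(31/6) ≈ 13.241202.
Sum = Δs · [f(3.5) + f(23/6) + f(25/6) + ...].
Sum ≈ 18.173810.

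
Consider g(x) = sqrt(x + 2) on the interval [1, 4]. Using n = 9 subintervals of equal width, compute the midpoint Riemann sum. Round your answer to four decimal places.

Δx = (4 − 1)/9 = 1/3.
Midpoints: 7/6, 1.5, 11/6, 13/6, 2.5, 17/6, 19/6, 3.5, 23/6.
g(7/6) ≈ 1.7795, g(1.5) ≈ 1.8708, g(11/6) ≈ 1.9579, g(13/6) ≈ 2.0412, g(2.5) ≈ 2.1213, g(17/6) ≈ 2.1985, g(19/6) ≈ 2.2730, g(3.5) ≈ 2.3452, g(23/6) ≈ 2.4152.
Sum = Δx · [g(7/6) + g(1.5) + g(11/6) + ...].
Sum ≈ 6.3342.

6.3342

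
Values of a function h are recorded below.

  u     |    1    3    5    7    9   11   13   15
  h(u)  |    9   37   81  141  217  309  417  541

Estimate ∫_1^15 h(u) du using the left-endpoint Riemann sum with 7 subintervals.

2422

Δu = 2.
Sum = 2·[9 + 37 + 81 + 141 + 217 + 309 + 417] = 2422.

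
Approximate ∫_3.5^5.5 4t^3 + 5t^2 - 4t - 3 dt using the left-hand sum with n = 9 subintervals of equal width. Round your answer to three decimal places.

865.805

Δt = (5.5 − 3.5)/9 = 2/9.
Left endpoints: 3.5, 67/18, 71/18, 25/6, 79/18, 83/18, 29/6, 91/18, 95/18.
f(3.5) = 215.75, f(67/18) = 751367/2916, f(71/18) = 887911/2916, f(25/6) = 38501/108, f(79/18) = 1206983/2916, f(83/18) = 1391047/2916, f(29/6) = 58981/108, f(91/18) = 1812071/2916, f(95/18) = 2050567/2916.
Sum = Δt · [f(3.5) + f(67/18) + f(71/18) + ...].
Sum ≈ 865.805.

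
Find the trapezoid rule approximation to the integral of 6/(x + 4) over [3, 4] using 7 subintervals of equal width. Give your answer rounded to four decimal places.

0.8012

Δx = (4 − 3)/7 = 1/7.
f(3) = 6/7, f(22/7) = 0.84, f(23/7) = 14/17, f(24/7) = 21/26, f(25/7) = 42/53, f(26/7) = 7/9, f(27/7) = 42/55, f(4) = 0.75.
T_7 = (Δx/2)·[f(x_0) + 2f(x_1) + ... + 2f(x_{6}) + f(x_7)].
Sum ≈ 0.8012.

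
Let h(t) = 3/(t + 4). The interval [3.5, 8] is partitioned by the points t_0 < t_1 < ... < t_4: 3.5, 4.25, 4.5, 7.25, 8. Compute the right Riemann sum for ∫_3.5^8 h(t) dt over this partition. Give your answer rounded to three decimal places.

Subinterval widths: 0.75, 0.25, 2.75, 0.75.
Right endpoints: 4.25, 4.5, 7.25, 8.
h(4.25) = 4/11, h(4.5) = 6/17, h(7.25) = 4/15, h(8) = 0.25.
Sum = Σ Δt_i · h(t_i).
Sum ≈ 1.282.

1.282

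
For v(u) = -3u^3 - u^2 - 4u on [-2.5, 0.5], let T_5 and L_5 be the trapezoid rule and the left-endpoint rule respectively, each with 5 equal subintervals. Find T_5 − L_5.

-15.975

T_5 = 37.44.
L_5 = 53.415.
T_5 − L_5 = -15.975.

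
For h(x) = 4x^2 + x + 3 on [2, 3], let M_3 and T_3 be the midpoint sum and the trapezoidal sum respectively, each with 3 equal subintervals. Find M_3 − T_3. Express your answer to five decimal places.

M_3 ≈ 30.7962963.
T_3 ≈ 30.9074074.
M_3 − T_3 ≈ -0.11111.

-0.11111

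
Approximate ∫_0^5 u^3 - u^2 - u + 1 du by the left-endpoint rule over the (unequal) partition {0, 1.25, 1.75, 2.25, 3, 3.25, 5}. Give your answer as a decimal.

Subinterval widths: 1.25, 0.5, 0.5, 0.75, 0.25, 1.75.
Left endpoints: 0, 1.25, 1.75, 2.25, 3, 3.25.
f(0) = 1, f(1.25) = 0.140625, f(1.75) = 1.546875, f(2.25) = 5.078125, f(3) = 16, f(3.25) = 21.515625.
Sum = Σ Δu_i · f(u_i).
Sum = 47.5546875.

47.5546875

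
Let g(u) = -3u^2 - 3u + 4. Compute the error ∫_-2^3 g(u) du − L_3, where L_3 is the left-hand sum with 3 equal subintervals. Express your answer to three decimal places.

-18.056

Exact integral: ∫_-2^3 g(u) du = -22.5.
L_3 ≈ -4.44444.
Error ≈ -22.5 − (-4.44444) ≈ -18.056.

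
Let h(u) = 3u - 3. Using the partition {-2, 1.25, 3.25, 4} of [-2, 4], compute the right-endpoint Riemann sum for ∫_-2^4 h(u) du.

22.6875

Subinterval widths: 3.25, 2, 0.75.
Right endpoints: 1.25, 3.25, 4.
h(1.25) = 0.75, h(3.25) = 6.75, h(4) = 9.
Sum = Σ Δu_i · h(u_i).
Sum = 22.6875.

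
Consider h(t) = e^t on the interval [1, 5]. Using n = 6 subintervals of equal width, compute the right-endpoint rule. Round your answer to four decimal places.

Δt = (5 − 1)/6 = 2/3.
Right endpoints: 5/3, 7/3, 3, 11/3, 13/3, 5.
h(5/3) ≈ 5.2945, h(7/3) ≈ 10.3123, h(3) ≈ 20.0855, h(11/3) ≈ 39.1213, h(13/3) ≈ 76.1979, h(5) ≈ 148.4132.
Sum = Δt · [h(5/3) + h(7/3) + h(3) + ...].
Sum ≈ 199.6164.

199.6164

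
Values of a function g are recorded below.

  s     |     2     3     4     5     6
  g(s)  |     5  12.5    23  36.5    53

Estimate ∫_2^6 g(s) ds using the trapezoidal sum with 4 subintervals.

Δs = 1.
T_4 = (1/2)·[5 + 2·12.5 + 2·23 + 2·36.5 + 53] = 101.

101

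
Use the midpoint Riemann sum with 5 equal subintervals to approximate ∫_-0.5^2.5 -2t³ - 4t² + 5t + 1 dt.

-21.6

Δt = (2.5 − (-0.5))/5 = 0.6.
Midpoints: -0.2, 0.4, 1, 1.6, 2.2.
f(-0.2) = -0.144, f(0.4) = 2.232, f(1) = 0, f(1.6) = -9.432, f(2.2) = -28.656.
Sum = Δt · [f(-0.2) + f(0.4) + f(1) + f(1.6) + f(2.2)].
Sum = -21.6.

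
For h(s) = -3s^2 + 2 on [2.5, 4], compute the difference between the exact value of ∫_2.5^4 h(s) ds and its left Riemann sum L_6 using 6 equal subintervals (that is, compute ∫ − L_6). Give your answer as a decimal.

-3.609375

Exact integral: ∫_2.5^4 h(s) ds = -45.375.
L_6 = -41.765625.
Error = -45.375 − (-41.765625) = -3.609375.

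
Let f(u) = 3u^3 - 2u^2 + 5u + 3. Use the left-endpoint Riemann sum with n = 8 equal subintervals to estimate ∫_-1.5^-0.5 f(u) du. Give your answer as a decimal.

Δu = (-0.5 − (-1.5))/8 = 0.125.
Left endpoints: -1.5, -1.375, -1.25, -1.125, -1, -0.875, -0.75, -0.625.
f(-1.5) = -19.125, f(-1.375) = -7913/512, f(-1.25) = -12.234375, f(-1.125) = -4827/512, f(-1) = -7, f(-0.875) = -2517/512, f(-0.75) = -3.140625, f(-0.625) = -839/512.
Sum = Δu · [f(-1.5) + f(-1.375) + f(-1.25) + ...].
Sum = -9.1171875.

-9.1171875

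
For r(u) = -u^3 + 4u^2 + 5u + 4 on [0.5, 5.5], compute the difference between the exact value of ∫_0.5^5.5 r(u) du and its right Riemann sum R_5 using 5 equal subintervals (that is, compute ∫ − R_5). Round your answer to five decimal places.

14.79167

Exact integral: ∫_0.5^5.5 r(u) du ≈ 87.9166667.
R_5 = 73.125.
Error ≈ 87.9166667 − 73.125 ≈ 14.79167.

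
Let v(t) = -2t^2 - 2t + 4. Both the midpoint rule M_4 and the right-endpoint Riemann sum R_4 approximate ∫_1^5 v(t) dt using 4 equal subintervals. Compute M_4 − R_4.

30

M_4 = -90.
R_4 = -120.
M_4 − R_4 = 30.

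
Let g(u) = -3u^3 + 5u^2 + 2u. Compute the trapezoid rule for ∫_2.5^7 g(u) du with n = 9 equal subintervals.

Δu = (7 − 2.5)/9 = 0.5.
g(2.5) = -10.625, g(3) = -30, g(3.5) = -60.375, g(4) = -104, g(4.5) = -163.125, g(5) = -240, g(5.5) = -336.875, g(6) = -456, g(6.5) = -599.625, g(7) = -770.
T_9 = (Δu/2)·[g(u_0) + 2g(u_1) + ... + 2g(u_{8}) + g(u_9)].
Sum = -1190.15625.

-1190.15625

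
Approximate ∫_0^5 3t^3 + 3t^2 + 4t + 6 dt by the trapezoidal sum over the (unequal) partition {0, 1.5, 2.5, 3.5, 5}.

Subinterval widths: 1.5, 1, 1, 1.5.
f(0) = 6, f(1.5) = 28.875, f(2.5) = 81.625, f(3.5) = 185.375, f(5) = 476.
On each subinterval the trapezoid contributes (Δt_i/2)·[f(t_{i-1}) + f(t_i)].
Sum = 710.9375.

710.9375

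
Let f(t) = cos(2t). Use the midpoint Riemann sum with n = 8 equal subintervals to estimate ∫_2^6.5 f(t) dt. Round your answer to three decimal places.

0.621

Δt = (6.5 − 2)/8 = 0.5625.
Midpoints: 2.28125, 2.84375, 3.40625, 3.96875, 4.53125, 5.09375, 5.65625, 6.21875.
f(2.28125) ≈ -0.149, f(2.84375) ≈ 0.828, f(3.40625) ≈ 0.863, f(3.96875) ≈ -0.083, f(4.53125) ≈ -0.935, f(5.09375) ≈ -0.723, f(5.65625) ≈ 0.312, f(6.21875) ≈ 0.992.
Sum = Δt · [f(2.28125) + f(2.84375) + f(3.40625) + ...].
Sum ≈ 0.621.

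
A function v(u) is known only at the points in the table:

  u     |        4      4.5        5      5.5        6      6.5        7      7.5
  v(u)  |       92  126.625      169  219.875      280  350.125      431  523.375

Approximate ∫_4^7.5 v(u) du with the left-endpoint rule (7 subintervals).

834.3125

Δu = 0.5.
Sum = 0.5·[92 + 126.625 + 169 + 219.875 + 280 + 350.125 + 431] = 834.3125.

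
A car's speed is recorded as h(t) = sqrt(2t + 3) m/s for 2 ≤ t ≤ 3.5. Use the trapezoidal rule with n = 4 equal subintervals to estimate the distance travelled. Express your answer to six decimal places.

Δt = (3.5 − 2)/4 = 0.375.
h(2) ≈ 2.645751, h(2.375) ≈ 2.783882, h(2.75) ≈ 2.915476, h(3.125) ≈ 3.041381, h(3.5) ≈ 3.162278.
T_4 = (Δt/2)·[h(t_0) + 2h(t_1) + 2h(t_2) + 2h(t_3) + h(t_4)].
Sum ≈ 4.366783.

4.366783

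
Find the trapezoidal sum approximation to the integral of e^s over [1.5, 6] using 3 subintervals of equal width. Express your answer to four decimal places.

471.0869

Δs = (6 − 1.5)/3 = 1.5.
f(1.5) ≈ 4.4817, f(3) ≈ 20.0855, f(4.5) ≈ 90.0171, f(6) ≈ 403.4288.
T_3 = (Δs/2)·[f(s_0) + 2f(s_1) + 2f(s_2) + f(s_3)].
Sum ≈ 471.0869.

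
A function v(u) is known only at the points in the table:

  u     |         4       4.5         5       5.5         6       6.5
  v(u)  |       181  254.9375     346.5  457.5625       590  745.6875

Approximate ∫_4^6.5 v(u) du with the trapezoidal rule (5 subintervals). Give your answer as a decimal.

1056.171875

Δu = 0.5.
T_5 = (0.5/2)·[181 + 2·254.9375 + 2·346.5 + 2·457.5625 + 2·590 + 745.6875] = 1056.171875.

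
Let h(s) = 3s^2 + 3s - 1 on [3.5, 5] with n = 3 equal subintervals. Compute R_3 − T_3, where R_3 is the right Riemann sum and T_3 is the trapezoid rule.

10.6875

R_3 = 110.625.
T_3 = 99.9375.
R_3 − T_3 = 10.6875.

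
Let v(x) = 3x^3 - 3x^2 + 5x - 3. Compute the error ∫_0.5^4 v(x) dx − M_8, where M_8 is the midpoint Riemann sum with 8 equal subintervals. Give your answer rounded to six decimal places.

Exact integral: ∫_0.5^4 v(x) dx = 156.953125.
M_8 ≈ 155.99011230.
Error ≈ 156.953125 − 155.99011230 ≈ 0.963013.

0.963013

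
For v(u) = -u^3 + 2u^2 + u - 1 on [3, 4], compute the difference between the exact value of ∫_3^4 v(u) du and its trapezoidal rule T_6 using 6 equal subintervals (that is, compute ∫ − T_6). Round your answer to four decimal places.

0.0394

Exact integral: ∫_3^4 v(u) du ≈ -16.583333.
T_6 ≈ -16.622685.
Error ≈ -16.583333 − (-16.622685) ≈ 0.0394.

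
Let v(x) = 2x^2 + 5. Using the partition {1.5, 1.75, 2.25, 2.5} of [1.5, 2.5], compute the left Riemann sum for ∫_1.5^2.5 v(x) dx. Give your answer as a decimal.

11.71875

Subinterval widths: 0.25, 0.5, 0.25.
Left endpoints: 1.5, 1.75, 2.25.
v(1.5) = 9.5, v(1.75) = 11.125, v(2.25) = 15.125.
Sum = Σ Δx_i · v(x_i).
Sum = 11.71875.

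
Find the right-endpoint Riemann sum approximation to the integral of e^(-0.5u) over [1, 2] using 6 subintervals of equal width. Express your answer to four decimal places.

0.4577

Δu = (2 − 1)/6 = 1/6.
Right endpoints: 7/6, 4/3, 1.5, 5/3, 11/6, 2.
f(7/6) ≈ 0.5580, f(4/3) ≈ 0.5134, f(1.5) ≈ 0.4724, f(5/3) ≈ 0.4346, f(11/6) ≈ 0.3998, f(2) ≈ 0.3679.
Sum = Δu · [f(7/6) + f(4/3) + f(1.5) + ...].
Sum ≈ 0.4577.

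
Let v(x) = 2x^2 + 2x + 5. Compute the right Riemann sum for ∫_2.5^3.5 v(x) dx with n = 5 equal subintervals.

Δx = (3.5 − 2.5)/5 = 0.2.
Right endpoints: 2.7, 2.9, 3.1, 3.3, 3.5.
v(2.7) = 24.98, v(2.9) = 27.62, v(3.1) = 30.42, v(3.3) = 33.38, v(3.5) = 36.5.
Sum = Δx · [v(2.7) + v(2.9) + v(3.1) + v(3.3) + v(3.5)].
Sum = 30.58.

30.58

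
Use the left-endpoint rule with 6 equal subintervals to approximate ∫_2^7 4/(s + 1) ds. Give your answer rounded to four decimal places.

Δs = (7 − 2)/6 = 5/6.
Left endpoints: 2, 17/6, 11/3, 4.5, 16/3, 37/6.
f(2) = 4/3, f(17/6) = 24/23, f(11/3) = 6/7, f(4.5) = 8/11, f(16/3) = 12/19, f(37/6) = 24/43.
Sum = Δs · [f(2) + f(17/6) + f(11/3) + ...].
Sum ≈ 4.2925.

4.2925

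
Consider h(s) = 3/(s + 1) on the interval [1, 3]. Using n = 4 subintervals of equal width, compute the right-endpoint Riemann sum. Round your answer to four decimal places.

1.9036

Δs = (3 − 1)/4 = 0.5.
Right endpoints: 1.5, 2, 2.5, 3.
h(1.5) = 1.2, h(2) = 1, h(2.5) = 6/7, h(3) = 0.75.
Sum = Δs · [h(1.5) + h(2) + h(2.5) + h(3)].
Sum ≈ 1.9036.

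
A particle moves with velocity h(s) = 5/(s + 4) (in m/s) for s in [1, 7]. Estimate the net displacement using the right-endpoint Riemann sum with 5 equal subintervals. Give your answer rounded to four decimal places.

3.6339

Δs = (7 − 1)/5 = 1.2.
Right endpoints: 2.2, 3.4, 4.6, 5.8, 7.
h(2.2) = 25/31, h(3.4) = 25/37, h(4.6) = 25/43, h(5.8) = 25/49, h(7) = 5/11.
Sum = Δs · [h(2.2) + h(3.4) + h(4.6) + h(5.8) + h(7)].
Sum ≈ 3.6339.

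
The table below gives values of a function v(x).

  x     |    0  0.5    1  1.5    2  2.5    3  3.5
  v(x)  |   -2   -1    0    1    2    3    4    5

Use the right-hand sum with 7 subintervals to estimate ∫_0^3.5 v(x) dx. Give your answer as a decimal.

Δx = 0.5.
Sum = 0.5·[(-1) + 0 + 1 + 2 + 3 + 4 + 5] = 7.

7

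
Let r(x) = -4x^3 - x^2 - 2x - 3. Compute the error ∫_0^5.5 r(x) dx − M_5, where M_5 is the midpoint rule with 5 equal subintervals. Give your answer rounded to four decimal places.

-18.8558

Exact integral: ∫_0^5.5 r(x) dx ≈ -1017.270833.
M_5 = -998.415.
Error ≈ -1017.270833 − (-998.415) ≈ -18.8558.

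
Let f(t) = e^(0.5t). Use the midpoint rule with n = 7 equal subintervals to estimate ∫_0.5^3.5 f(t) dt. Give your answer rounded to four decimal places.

8.9241

Δt = (3.5 − 0.5)/7 = 3/7.
Midpoints: 5/7, 8/7, 11/7, 2, 17/7, 20/7, 23/7.
f(5/7) ≈ 1.4292, f(8/7) ≈ 1.7708, f(11/7) ≈ 2.1940, f(2) ≈ 2.7183, f(17/7) ≈ 3.3679, f(20/7) ≈ 4.1727, f(23/7) ≈ 5.1699.
Sum = Δt · [f(5/7) + f(8/7) + f(11/7) + ...].
Sum ≈ 8.9241.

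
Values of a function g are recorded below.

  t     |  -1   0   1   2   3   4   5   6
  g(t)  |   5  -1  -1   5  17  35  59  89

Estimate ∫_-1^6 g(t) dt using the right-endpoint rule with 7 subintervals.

203

Δt = 1.
Sum = 1·[(-1) + (-1) + 5 + 17 + 35 + 59 + 89] = 203.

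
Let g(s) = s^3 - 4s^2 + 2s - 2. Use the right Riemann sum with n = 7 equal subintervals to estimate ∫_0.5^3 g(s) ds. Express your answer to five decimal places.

-12.34056

Δs = (3 − 0.5)/7 = 5/14.
Right endpoints: 6/7, 17/14, 11/7, 27/14, 16/7, 37/14, 3.
g(6/7) = -890/343, g(17/14) = -10095/2744, g(11/7) = -1665/343, g(27/14) = -16045/2744, g(16/7) = -2190/343, g(37/14) = -16995/2744, g(3) = -5.
Sum = Δs · [g(6/7) + g(17/14) + g(11/7) + ...].
Sum ≈ -12.34056.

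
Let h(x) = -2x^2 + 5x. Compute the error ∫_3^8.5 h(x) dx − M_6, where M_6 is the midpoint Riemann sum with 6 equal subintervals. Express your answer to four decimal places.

-0.7703

Exact integral: ∫_3^8.5 h(x) dx ≈ -233.291667.
M_6 ≈ -232.521412.
Error ≈ -233.291667 − (-232.521412) ≈ -0.7703.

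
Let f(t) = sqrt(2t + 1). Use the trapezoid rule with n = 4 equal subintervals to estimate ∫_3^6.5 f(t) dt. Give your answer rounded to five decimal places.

Δt = (6.5 − 3)/4 = 0.875.
f(3) ≈ 2.64575, f(3.875) ≈ 2.95804, f(4.75) ≈ 3.24037, f(5.625) ≈ 3.50000, f(6.5) ≈ 3.74166.
T_4 = (Δt/2)·[f(t_0) + 2f(t_1) + 2f(t_2) + 2f(t_3) + f(t_4)].
Sum ≈ 11.28060.

11.28060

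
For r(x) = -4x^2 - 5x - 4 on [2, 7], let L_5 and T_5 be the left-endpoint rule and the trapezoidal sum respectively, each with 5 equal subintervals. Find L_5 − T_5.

102.5

L_5 = -480.
T_5 = -582.5.
L_5 − T_5 = 102.5.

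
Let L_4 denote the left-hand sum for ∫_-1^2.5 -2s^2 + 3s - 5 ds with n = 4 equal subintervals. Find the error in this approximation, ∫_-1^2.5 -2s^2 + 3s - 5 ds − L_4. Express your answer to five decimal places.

Exact integral: ∫_-1^2.5 f(s) ds ≈ -20.7083333.
L_4 = -21.6015625.
Error ≈ -20.7083333 − (-21.6015625) ≈ 0.89323.

0.89323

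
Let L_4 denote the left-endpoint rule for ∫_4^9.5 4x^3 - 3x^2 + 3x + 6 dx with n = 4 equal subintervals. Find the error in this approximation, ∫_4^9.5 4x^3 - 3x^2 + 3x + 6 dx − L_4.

Exact integral: ∫_4^9.5 f(x) dx = 7240.0625.
L_4 = 5335.2578125.
Error = 7240.0625 − 5335.2578125 = 1904.8046875.

1904.8046875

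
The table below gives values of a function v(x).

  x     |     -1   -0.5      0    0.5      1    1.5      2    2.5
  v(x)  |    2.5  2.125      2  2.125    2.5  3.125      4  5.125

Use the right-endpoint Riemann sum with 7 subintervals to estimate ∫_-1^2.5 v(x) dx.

Δx = 0.5.
Sum = 0.5·[2.125 + 2 + 2.125 + 2.5 + 3.125 + 4 + 5.125] = 10.5.

10.5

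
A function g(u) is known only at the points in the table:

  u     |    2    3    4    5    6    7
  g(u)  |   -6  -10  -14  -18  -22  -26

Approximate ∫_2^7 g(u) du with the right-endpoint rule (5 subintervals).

Δu = 1.
Sum = 1·[(-10) + (-14) + (-18) + (-22) + (-26)] = -90.

-90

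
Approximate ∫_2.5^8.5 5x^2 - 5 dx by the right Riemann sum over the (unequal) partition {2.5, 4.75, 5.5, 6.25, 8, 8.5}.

1224.375

Subinterval widths: 2.25, 0.75, 0.75, 1.75, 0.5.
Right endpoints: 4.75, 5.5, 6.25, 8, 8.5.
f(4.75) = 107.8125, f(5.5) = 146.25, f(6.25) = 190.3125, f(8) = 315, f(8.5) = 356.25.
Sum = Σ Δx_i · f(x_i).
Sum = 1224.375.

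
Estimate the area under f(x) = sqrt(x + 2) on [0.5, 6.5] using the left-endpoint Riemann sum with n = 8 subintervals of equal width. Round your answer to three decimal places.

13.379

Δx = (6.5 − 0.5)/8 = 0.75.
Left endpoints: 0.5, 1.25, 2, 2.75, 3.5, 4.25, 5, 5.75.
f(0.5) ≈ 1.581, f(1.25) ≈ 1.803, f(2) ≈ 2.000, f(2.75) ≈ 2.179, f(3.5) ≈ 2.345, f(4.25) ≈ 2.500, f(5) ≈ 2.646, f(5.75) ≈ 2.784.
Sum = Δx · [f(0.5) + f(1.25) + f(2) + ...].
Sum ≈ 13.379.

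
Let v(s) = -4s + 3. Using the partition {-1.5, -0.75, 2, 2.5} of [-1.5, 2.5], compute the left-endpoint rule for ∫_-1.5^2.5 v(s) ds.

20.75

Subinterval widths: 0.75, 2.75, 0.5.
Left endpoints: -1.5, -0.75, 2.
v(-1.5) = 9, v(-0.75) = 6, v(2) = -5.
Sum = Σ Δs_i · v(s_i).
Sum = 20.75.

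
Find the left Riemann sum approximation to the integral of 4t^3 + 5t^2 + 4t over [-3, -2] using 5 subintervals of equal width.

-49

Δt = (-2 − (-3))/5 = 0.2.
Left endpoints: -3, -2.8, -2.6, -2.4, -2.2.
f(-3) = -75, f(-2.8) = -59.808, f(-2.6) = -46.904, f(-2.4) = -36.096, f(-2.2) = -27.192.
Sum = Δt · [f(-3) + f(-2.8) + f(-2.6) + f(-2.4) + f(-2.2)].
Sum = -49.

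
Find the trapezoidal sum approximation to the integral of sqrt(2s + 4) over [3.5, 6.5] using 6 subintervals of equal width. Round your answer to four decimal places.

11.2021

Δs = (6.5 − 3.5)/6 = 0.5.
f(3.5) ≈ 3.3166, f(4) ≈ 3.4641, f(4.5) ≈ 3.6056, f(5) ≈ 3.7417, f(5.5) ≈ 3.8730, f(6) ≈ 4.0000, f(6.5) ≈ 4.1231.
T_6 = (Δs/2)·[f(s_0) + 2f(s_1) + ... + 2f(s_{5}) + f(s_6)].
Sum ≈ 11.2021.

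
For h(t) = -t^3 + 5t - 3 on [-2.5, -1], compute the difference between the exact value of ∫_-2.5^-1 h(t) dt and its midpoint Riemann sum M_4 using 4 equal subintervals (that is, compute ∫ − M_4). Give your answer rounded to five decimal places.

Exact integral: ∫_-2.5^-1 h(t) dt = -8.109375.
M_4 ≈ -8.2016602.
Error ≈ -8.109375 − (-8.2016602) ≈ 0.09229.

0.09229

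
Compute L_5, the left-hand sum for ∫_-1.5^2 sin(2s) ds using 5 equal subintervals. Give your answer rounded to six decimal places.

Δs = (2 − (-1.5))/5 = 0.7.
Left endpoints: -1.5, -0.8, -0.1, 0.6, 1.3.
f(-1.5) ≈ -0.141120, f(-0.8) ≈ -0.999574, f(-0.1) ≈ -0.198669, f(0.6) ≈ 0.932039, f(1.3) ≈ 0.515501.
Sum = Δs · [f(-1.5) + f(-0.8) + f(-0.1) + f(0.6) + f(1.3)].
Sum ≈ 0.075724.

0.075724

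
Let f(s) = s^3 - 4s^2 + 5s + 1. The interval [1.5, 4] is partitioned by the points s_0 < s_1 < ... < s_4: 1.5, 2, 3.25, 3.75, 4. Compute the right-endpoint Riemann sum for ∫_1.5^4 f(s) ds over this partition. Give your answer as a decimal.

Subinterval widths: 0.5, 1.25, 0.5, 0.25.
Right endpoints: 2, 3.25, 3.75, 4.
f(2) = 3, f(3.25) = 9.328125, f(3.75) = 16.234375, f(4) = 21.
Sum = Σ Δs_i · f(s_i).
Sum = 26.52734375.

26.52734375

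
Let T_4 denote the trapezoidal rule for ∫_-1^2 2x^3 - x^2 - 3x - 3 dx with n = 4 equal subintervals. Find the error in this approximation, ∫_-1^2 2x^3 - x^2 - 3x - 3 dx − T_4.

Exact integral: ∫_-1^2 f(x) dx = -9.
T_4 = -8.4375.
Error = -9 − (-8.4375) = -0.5625.

-0.5625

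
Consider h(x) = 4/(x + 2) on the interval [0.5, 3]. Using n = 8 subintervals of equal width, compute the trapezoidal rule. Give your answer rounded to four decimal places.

Δx = (3 − 0.5)/8 = 0.3125.
h(0.5) = 1.6, h(0.8125) = 64/45, h(1.125) = 1.28, h(1.4375) = 64/55, h(1.75) = 16/15, h(2.0625) = 64/65, h(2.375) = 32/35, h(2.6875) = 64/75, h(3) = 0.8.
T_8 = (Δx/2)·[h(x_0) + 2h(x_1) + ... + 2h(x_{7}) + h(x_8)].
Sum ≈ 2.7765.

2.7765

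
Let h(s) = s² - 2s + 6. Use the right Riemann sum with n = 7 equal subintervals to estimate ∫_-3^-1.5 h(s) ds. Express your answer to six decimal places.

Δs = (-1.5 − (-3))/7 = 3/14.
Right endpoints: -39/14, -18/7, -33/14, -15/7, -27/14, -12/7, -1.5.
h(-39/14) = 3789/196, h(-18/7) = 870/49, h(-33/14) = 3189/196, h(-15/7) = 729/49, h(-27/14) = 2661/196, h(-12/7) = 606/49, h(-1.5) = 11.25.
Sum = Δs · [h(-39/14) + h(-18/7) + h(-33/14) + ...].
Sum ≈ 22.591837.

22.591837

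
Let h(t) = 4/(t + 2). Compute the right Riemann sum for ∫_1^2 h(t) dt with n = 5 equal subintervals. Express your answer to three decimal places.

1.118

Δt = (2 − 1)/5 = 0.2.
Right endpoints: 1.2, 1.4, 1.6, 1.8, 2.
h(1.2) = 1.25, h(1.4) = 20/17, h(1.6) = 10/9, h(1.8) = 20/19, h(2) = 1.
Sum = Δt · [h(1.2) + h(1.4) + h(1.6) + h(1.8) + h(2)].
Sum ≈ 1.118.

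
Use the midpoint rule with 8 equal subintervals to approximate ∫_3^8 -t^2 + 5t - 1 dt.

Δt = (8 − 3)/8 = 0.625.
Midpoints: 3.3125, 3.9375, 4.5625, 5.1875, 5.8125, 6.4375, 7.0625, 7.6875.
f(3.3125) = 4.58984375, f(3.9375) = 3.18359375, f(4.5625) = 0.99609375, f(5.1875) = -1.97265625, f(5.8125) = -5.72265625, f(6.4375) = -10.25390625, f(7.0625) = -15.56640625, f(7.6875) = -21.66015625.
Sum = Δt · [f(3.3125) + f(3.9375) + f(4.5625) + ...].
Sum = -29.00390625.

-29.00390625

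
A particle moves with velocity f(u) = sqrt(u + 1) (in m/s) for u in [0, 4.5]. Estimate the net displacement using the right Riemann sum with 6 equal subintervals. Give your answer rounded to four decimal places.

Δu = (4.5 − 0)/6 = 0.75.
Right endpoints: 0.75, 1.5, 2.25, 3, 3.75, 4.5.
f(0.75) ≈ 1.3229, f(1.5) ≈ 1.5811, f(2.25) ≈ 1.8028, f(3) ≈ 2.0000, f(3.75) ≈ 2.1794, f(4.5) ≈ 2.3452.
Sum = Δu · [f(0.75) + f(1.5) + f(2.25) + ...].
Sum ≈ 8.4236.

8.4236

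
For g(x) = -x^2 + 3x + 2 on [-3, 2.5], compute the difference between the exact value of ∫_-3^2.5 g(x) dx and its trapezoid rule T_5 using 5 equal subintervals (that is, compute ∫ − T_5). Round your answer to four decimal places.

1.1092

Exact integral: ∫_-3^2.5 g(x) dx ≈ -7.333333.
T_5 = -8.4425.
Error ≈ -7.333333 − (-8.4425) ≈ 1.1092.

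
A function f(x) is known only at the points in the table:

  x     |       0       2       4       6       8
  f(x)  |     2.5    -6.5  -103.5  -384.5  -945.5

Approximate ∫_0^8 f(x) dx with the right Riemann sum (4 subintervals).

Δx = 2.
Sum = 2·[(-6.5) + (-103.5) + (-384.5) + (-945.5)] = -2880.

-2880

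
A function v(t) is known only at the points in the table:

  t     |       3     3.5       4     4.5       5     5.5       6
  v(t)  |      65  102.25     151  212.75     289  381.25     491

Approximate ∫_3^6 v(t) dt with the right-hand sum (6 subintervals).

Δt = 0.5.
Sum = 0.5·[102.25 + 151 + 212.75 + 289 + 381.25 + 491] = 813.625.

813.625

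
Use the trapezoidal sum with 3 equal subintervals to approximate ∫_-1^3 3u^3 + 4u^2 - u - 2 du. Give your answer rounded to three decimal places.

100.741

Δu = (3 − (-1))/3 = 4/3.
f(-1) = 0, f(1/3) = -16/9, f(5/3) = 64/3, f(3) = 112.
T_3 = (Δu/2)·[f(u_0) + 2f(u_1) + 2f(u_2) + f(u_3)].
Sum ≈ 100.741.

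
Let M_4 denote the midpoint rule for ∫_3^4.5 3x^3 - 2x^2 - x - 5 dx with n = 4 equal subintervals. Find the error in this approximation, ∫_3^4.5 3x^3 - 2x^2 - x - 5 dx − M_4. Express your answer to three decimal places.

0.558

Exact integral: ∫_3^4.5 f(x) dx = 190.921875.
M_4 ≈ 190.36377.
Error ≈ 190.921875 − 190.36377 ≈ 0.558.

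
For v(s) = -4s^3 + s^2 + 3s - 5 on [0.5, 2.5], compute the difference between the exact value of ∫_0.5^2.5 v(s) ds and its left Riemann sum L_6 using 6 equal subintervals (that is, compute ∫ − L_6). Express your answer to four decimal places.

Exact integral: ∫_0.5^2.5 v(s) ds ≈ -34.833333.
L_6 ≈ -27.129630.
Error ≈ -34.833333 − (-27.129630) ≈ -7.7037.

-7.7037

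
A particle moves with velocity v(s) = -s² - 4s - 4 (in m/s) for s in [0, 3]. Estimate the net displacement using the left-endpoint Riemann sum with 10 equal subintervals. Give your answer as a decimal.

-35.895

Δs = (3 − 0)/10 = 0.3.
Left endpoints: 0, 0.3, 0.6, 0.9, 1.2, 1.5, 1.8, 2.1, 2.4, 2.7.
v(0) = -4, v(0.3) = -5.29, v(0.6) = -6.76, v(0.9) = -8.41, v(1.2) = -10.24, v(1.5) = -12.25, v(1.8) = -14.44, v(2.1) = -16.81, v(2.4) = -19.36, v(2.7) = -22.09.
Sum = Δs · [v(0) + v(0.3) + v(0.6) + ...].
Sum = -35.895.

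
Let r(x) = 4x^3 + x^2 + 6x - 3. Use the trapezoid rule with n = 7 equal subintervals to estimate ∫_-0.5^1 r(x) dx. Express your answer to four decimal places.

Δx = (1 − (-0.5))/7 = 3/14.
r(-0.5) = -6.25, r(-2/7) = -1621/343, r(-1/14) = -4699/1372, r(1/7) = -724/343, r(5/14) = -751/1372, r(4/7) = 515/343, r(11/14) = 5861/1372, r(1) = 8.
T_7 = (Δx/2)·[r(x_0) + 2r(x_1) + ... + 2r(x_{6}) + r(x_7)].
Sum ≈ -0.8916.

-0.8916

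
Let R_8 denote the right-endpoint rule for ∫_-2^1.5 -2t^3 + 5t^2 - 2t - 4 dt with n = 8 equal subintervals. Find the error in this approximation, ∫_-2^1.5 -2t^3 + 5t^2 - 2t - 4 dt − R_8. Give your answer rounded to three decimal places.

7.696

Exact integral: ∫_-2^1.5 f(t) dt ≈ 12.17708.
R_8 ≈ 4.48096.
Error ≈ 12.17708 − 4.48096 ≈ 7.696.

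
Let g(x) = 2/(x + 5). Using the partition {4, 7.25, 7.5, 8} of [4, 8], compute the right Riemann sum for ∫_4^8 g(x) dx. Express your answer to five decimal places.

Subinterval widths: 3.25, 0.25, 0.5.
Right endpoints: 7.25, 7.5, 8.
g(7.25) = 8/49, g(7.5) = 0.16, g(8) = 2/13.
Sum = Σ Δx_i · g(x_i).
Sum ≈ 0.64754.

0.64754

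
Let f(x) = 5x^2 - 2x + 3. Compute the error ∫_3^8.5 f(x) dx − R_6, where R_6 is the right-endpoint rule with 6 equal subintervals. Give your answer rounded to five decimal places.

Exact integral: ∫_3^8.5 f(x) dx ≈ 931.7916667.
R_6 ≈ 1075.5491898.
Error ≈ 931.7916667 − 1075.5491898 ≈ -143.75752.

-143.75752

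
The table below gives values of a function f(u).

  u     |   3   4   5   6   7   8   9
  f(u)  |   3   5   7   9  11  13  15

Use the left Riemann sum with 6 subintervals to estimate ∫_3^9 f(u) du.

Δu = 1.
Sum = 1·[3 + 5 + 7 + 9 + 11 + 13] = 48.

48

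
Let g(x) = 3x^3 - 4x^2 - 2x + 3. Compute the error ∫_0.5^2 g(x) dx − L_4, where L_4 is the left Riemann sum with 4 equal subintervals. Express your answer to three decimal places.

Exact integral: ∫_0.5^2 g(x) dx = 2.203125.
L_4 ≈ 1.40332.
Error ≈ 2.203125 − 1.40332 ≈ 0.800.

0.800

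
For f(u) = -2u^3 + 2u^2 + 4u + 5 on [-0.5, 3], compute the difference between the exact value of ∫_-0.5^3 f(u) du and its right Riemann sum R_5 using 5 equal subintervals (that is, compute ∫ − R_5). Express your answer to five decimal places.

9.53458

Exact integral: ∫_-0.5^3 f(u) du ≈ 12.6145833.
R_5 = 3.08.
Error ≈ 12.6145833 − 3.08 ≈ 9.53458.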